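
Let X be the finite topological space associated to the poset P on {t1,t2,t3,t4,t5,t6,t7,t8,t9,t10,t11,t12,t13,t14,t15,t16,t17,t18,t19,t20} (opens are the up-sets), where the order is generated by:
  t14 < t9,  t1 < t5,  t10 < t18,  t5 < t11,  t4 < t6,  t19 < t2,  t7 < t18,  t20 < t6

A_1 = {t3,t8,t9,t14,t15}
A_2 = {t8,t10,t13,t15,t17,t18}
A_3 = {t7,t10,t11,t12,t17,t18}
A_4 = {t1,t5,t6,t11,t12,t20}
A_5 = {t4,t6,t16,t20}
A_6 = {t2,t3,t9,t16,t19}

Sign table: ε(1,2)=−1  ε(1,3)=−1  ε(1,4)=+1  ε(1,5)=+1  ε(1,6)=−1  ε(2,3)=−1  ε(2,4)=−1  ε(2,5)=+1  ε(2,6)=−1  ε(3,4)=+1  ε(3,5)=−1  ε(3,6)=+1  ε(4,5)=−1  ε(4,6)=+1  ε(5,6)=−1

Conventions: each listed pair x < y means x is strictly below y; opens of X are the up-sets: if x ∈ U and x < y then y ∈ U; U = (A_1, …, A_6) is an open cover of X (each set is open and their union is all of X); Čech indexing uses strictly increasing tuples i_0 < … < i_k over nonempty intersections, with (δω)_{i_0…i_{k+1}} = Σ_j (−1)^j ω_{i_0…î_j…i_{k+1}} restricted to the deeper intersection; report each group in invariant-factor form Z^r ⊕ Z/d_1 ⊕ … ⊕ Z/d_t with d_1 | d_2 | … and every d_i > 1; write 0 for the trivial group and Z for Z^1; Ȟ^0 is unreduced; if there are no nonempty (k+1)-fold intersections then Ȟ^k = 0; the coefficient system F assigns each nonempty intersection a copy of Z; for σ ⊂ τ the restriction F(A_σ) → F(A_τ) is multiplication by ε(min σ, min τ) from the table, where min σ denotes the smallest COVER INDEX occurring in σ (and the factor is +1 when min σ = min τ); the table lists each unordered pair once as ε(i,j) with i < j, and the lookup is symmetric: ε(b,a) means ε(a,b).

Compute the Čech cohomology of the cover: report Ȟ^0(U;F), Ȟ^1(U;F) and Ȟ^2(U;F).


Ȟ^0 = 0; Ȟ^1 = Z/2; Ȟ^2 = 0

nonempty intersections:
  A12={t8,t15} A16={t3,t9} A23={t10,t17,t18} A34={t11,t12} A45={t6,t20} A56={t16}
C dims 6,6; δ0: rk 6, SNF 1^5·2
Ȟ^0: (6−6)−0=0 ⇒ 0
Ȟ^1: (6−0)−6=0 plus torsion [2] ⇒ Z/2
Ȟ^2: (0−0)−0=0 ⇒ 0


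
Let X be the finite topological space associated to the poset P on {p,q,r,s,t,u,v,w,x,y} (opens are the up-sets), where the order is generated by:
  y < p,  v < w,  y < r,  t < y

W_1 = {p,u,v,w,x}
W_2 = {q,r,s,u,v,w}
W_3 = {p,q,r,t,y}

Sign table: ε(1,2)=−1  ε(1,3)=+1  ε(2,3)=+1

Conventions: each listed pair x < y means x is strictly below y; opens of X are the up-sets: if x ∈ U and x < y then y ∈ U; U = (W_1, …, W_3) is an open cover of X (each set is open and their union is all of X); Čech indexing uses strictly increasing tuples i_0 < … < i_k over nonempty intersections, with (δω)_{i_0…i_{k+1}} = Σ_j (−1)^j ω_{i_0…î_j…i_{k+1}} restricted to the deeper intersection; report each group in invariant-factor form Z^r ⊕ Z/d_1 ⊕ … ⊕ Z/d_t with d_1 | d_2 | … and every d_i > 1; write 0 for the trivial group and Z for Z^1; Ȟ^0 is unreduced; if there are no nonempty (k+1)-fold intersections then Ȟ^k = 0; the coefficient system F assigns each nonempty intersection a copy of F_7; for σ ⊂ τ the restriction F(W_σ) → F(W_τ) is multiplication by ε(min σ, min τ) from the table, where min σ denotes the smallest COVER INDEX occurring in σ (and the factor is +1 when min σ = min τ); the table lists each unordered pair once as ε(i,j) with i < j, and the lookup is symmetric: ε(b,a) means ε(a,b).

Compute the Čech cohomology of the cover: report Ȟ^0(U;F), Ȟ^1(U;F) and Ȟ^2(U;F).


nerve of the cover:
  W12={u,v,w} W13={p} W23={q,r}
C dims 3,3; δ0: rk_F7 3
Ȟ^0 = (3 − 3) − 0 = 0, so Ȟ^0 ≅ 0
Ȟ^1 = (3 − 0) − 3 = 0, so Ȟ^1 ≅ 0
Ȟ^2 = (0 − 0) − 0 = 0, so Ȟ^2 ≅ 0

Ȟ^0 ≅ 0, Ȟ^1 ≅ 0, Ȟ^2 ≅ 0


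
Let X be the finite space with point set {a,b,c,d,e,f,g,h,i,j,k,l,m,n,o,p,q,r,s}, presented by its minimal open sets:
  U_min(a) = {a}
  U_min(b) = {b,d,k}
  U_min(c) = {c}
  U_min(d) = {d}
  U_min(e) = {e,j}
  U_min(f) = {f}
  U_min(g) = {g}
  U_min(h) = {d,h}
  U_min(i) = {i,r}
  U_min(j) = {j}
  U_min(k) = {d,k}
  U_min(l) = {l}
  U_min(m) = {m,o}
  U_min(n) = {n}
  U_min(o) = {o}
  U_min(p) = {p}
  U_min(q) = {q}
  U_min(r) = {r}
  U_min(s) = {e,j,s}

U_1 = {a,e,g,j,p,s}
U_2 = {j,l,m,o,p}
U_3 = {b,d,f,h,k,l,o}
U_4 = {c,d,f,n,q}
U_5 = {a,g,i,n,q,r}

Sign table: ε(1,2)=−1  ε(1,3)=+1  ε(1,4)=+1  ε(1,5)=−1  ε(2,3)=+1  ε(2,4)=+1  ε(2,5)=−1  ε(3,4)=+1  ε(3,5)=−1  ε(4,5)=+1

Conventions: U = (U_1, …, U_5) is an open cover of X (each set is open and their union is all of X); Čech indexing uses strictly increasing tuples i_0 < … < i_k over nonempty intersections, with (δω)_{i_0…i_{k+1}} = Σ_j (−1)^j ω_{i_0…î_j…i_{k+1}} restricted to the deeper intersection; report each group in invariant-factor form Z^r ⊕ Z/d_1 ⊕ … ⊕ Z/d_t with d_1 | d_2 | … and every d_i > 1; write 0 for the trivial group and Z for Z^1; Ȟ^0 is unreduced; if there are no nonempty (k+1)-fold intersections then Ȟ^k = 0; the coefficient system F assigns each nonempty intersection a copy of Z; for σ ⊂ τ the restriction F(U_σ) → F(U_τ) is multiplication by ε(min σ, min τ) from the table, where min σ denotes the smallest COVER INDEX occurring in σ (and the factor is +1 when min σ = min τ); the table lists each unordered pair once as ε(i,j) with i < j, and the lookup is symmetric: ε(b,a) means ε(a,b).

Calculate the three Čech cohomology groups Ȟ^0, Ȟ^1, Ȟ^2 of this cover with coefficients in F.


cover nerve:
  U12={j,p} U15={a,g} U23={l,o} U34={d,f} U45={n,q}
C dims 5,5; δ0: rk 4, SNF 1^4
Ȟ^0: (5−4)−0=1 ⇒ Z
Ȟ^1: (5−0)−4=1 ⇒ Z
Ȟ^2: (0−0)−0=0 ⇒ 0

Ȟ^0(U;F) ≅ Z, Ȟ^1(U;F) ≅ Z and Ȟ^2(U;F) ≅ 0


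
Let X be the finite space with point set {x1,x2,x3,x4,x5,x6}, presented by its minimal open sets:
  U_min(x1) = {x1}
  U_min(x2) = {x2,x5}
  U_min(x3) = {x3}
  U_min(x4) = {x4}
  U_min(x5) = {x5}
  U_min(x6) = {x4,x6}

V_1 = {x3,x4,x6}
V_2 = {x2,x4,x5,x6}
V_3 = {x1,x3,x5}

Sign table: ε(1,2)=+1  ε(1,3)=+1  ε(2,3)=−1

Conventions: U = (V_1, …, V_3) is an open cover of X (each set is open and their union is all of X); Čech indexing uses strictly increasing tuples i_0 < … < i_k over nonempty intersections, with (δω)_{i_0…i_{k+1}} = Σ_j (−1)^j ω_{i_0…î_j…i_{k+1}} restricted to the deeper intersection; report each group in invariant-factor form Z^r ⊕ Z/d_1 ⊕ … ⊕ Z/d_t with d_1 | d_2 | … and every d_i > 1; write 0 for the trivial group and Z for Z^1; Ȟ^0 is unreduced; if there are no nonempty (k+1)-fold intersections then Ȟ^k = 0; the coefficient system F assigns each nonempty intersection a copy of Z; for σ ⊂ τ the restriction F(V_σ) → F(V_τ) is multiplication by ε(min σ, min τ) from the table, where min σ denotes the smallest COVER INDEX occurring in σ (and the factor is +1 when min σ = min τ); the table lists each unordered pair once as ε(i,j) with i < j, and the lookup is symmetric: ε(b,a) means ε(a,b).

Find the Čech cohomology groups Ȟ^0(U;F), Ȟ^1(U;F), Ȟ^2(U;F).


Ȟ^0 ≅ 0; Ȟ^1 ≅ Z/2; Ȟ^2 ≅ 0

intersection data:
  V12={x4,x6} V13={x3} V23={x5}
C dims 3,3; δ0: rk 3, SNF 1^2·2
Ȟ^0 = (3 − 3) − 0 = 0, so Ȟ^0 ≅ 0
Ȟ^1 = (3 − 0) − 3 = 0 plus torsion [2], so Ȟ^1 ≅ Z/2
Ȟ^2 = (0 − 0) − 0 = 0, so Ȟ^2 ≅ 0


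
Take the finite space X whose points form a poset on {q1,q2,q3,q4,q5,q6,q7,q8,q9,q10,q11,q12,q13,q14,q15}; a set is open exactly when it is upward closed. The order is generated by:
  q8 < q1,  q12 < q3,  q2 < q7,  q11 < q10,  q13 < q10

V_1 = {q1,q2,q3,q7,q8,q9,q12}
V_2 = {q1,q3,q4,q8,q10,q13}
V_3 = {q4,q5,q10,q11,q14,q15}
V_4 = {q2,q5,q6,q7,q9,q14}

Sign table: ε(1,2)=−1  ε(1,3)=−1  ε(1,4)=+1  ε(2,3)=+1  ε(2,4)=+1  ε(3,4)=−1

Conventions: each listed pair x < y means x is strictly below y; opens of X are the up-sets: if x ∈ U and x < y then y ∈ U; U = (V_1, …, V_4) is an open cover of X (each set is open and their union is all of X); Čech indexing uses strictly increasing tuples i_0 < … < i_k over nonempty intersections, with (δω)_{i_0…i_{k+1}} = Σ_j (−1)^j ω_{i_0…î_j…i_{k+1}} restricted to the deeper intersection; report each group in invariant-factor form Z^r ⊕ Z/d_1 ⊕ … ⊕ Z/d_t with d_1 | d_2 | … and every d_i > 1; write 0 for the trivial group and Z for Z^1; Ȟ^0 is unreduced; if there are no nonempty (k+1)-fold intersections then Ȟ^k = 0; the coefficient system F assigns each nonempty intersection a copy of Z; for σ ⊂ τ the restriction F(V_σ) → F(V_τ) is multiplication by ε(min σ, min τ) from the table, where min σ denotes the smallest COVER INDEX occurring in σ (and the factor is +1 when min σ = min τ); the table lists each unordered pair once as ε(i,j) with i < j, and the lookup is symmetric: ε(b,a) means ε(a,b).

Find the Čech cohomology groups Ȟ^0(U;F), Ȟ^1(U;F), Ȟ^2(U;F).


nerve of the cover:
  V12={q1,q3,q8} V14={q2,q7,q9} V23={q4,q10} V34={q5,q14}
C dims 4,4; δ0: rk 3, SNF 1^3
Ȟ^0 = (4 − 3) − 0 = 1, so Ȟ^0 ≅ Z
Ȟ^1 = (4 − 0) − 3 = 1, so Ȟ^1 ≅ Z
Ȟ^2 = (0 − 0) − 0 = 0, so Ȟ^2 ≅ 0

Ȟ^0 = Z,  Ȟ^1 = Z,  Ȟ^2 = 0


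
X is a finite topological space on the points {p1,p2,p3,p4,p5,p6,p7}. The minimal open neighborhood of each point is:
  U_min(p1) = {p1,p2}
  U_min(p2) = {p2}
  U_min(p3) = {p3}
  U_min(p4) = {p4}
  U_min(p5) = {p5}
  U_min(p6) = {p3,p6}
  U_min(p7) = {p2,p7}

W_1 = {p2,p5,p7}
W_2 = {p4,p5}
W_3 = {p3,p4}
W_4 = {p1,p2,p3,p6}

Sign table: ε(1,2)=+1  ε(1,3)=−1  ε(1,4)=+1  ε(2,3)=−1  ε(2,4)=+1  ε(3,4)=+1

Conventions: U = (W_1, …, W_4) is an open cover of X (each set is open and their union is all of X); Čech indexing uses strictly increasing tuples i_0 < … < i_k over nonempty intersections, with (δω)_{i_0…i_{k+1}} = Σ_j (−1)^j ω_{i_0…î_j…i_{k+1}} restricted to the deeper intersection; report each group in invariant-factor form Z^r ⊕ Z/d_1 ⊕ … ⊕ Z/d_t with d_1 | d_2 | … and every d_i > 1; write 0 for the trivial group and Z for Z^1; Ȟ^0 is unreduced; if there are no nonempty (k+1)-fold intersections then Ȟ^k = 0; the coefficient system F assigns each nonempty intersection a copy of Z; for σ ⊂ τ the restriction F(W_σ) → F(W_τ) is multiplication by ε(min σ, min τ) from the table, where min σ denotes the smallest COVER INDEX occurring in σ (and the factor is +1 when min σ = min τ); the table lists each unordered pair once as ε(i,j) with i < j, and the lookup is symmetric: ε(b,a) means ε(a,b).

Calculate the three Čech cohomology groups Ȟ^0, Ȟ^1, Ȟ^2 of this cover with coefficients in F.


Ȟ^0 = 0, Ȟ^1 = Z/2, Ȟ^2 = 0

nonempty intersections:
  W12={p5} W14={p2} W23={p4} W34={p3}
C dims 4,4; δ0: rk 4, SNF 1^3·2
Ȟ^0: (4−4)−0=0 ⇒ 0
Ȟ^1: (4−0)−4=0 plus torsion [2] ⇒ Z/2
Ȟ^2: (0−0)−0=0 ⇒ 0


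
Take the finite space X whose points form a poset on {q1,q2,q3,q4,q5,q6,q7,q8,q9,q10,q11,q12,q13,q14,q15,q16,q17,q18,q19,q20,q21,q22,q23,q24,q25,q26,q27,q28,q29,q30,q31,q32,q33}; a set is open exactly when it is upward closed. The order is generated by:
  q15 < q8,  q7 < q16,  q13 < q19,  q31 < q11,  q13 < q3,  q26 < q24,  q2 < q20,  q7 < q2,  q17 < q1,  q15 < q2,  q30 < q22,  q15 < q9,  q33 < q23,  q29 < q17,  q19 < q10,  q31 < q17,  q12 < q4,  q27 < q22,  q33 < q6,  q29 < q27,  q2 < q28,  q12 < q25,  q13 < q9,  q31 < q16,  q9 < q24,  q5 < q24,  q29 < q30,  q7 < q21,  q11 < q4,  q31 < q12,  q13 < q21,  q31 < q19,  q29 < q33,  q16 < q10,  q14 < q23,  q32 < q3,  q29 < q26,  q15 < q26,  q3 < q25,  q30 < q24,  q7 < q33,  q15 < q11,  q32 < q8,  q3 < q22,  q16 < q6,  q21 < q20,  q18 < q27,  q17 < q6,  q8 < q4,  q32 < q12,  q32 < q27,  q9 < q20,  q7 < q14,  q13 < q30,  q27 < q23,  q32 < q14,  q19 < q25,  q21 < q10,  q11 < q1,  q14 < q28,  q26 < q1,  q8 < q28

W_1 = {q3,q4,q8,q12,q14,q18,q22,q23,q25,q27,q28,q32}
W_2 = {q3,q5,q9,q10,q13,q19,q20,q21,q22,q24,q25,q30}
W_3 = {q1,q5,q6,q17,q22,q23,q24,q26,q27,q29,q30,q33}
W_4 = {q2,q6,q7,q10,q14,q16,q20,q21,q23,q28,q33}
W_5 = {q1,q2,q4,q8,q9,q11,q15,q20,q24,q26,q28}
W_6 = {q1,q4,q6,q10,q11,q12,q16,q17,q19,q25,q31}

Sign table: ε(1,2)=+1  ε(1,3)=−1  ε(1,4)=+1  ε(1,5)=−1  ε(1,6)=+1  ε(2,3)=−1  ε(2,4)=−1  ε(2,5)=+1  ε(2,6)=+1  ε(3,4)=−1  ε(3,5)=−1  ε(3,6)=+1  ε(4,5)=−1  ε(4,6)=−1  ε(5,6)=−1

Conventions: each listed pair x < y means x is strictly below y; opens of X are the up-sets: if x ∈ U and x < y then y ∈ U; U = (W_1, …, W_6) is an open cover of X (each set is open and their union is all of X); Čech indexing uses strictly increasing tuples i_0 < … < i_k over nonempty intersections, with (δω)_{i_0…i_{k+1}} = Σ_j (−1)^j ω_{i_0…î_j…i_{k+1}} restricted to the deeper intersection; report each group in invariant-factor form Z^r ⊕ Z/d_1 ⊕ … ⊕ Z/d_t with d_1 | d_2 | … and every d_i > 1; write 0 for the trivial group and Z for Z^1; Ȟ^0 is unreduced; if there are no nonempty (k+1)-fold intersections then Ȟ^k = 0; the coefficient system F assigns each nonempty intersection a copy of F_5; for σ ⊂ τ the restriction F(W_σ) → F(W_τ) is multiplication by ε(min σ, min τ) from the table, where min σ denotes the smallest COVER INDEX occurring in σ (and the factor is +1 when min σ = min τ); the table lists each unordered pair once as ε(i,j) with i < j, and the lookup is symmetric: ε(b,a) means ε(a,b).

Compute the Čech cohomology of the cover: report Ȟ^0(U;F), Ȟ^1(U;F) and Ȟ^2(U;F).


nonempty overlaps:
  W12={q3,q22,q25} W13={q22,q23,q27} W14={q14,q23,q28} W15={q4,q8,q28} W16={q4,q12,q25} W23={q5,q22,q24,q30} W24={q10,q20,q21} W25={q9,q20,q24} W26={q10,q19,q25} W34={q6,q23,q33} W35={q1,q24,q26} W36={q1,q6,q17} W45={q2,q20,q28} W46={q6,q10,q16} W56={q1,q4,q11}
  W123={q22} W126={q25} W134={q23} W145={q28} W156={q4} W235={q24} W245={q20} W246={q10} W346={q6} W356={q1}
C dims 6,15,10; δ0: rk_F5 6; δ1: rk_F5 9
degree 0: 6−6−0 = 0 → Ȟ^0 ≅ 0
degree 1: 15−9−6 = 0 → Ȟ^1 ≅ 0
degree 2: 10−0−9 = 1 → Ȟ^2 ≅ Z/5

Ȟ^0 = 0, Ȟ^1 = 0, Ȟ^2 = Z/5


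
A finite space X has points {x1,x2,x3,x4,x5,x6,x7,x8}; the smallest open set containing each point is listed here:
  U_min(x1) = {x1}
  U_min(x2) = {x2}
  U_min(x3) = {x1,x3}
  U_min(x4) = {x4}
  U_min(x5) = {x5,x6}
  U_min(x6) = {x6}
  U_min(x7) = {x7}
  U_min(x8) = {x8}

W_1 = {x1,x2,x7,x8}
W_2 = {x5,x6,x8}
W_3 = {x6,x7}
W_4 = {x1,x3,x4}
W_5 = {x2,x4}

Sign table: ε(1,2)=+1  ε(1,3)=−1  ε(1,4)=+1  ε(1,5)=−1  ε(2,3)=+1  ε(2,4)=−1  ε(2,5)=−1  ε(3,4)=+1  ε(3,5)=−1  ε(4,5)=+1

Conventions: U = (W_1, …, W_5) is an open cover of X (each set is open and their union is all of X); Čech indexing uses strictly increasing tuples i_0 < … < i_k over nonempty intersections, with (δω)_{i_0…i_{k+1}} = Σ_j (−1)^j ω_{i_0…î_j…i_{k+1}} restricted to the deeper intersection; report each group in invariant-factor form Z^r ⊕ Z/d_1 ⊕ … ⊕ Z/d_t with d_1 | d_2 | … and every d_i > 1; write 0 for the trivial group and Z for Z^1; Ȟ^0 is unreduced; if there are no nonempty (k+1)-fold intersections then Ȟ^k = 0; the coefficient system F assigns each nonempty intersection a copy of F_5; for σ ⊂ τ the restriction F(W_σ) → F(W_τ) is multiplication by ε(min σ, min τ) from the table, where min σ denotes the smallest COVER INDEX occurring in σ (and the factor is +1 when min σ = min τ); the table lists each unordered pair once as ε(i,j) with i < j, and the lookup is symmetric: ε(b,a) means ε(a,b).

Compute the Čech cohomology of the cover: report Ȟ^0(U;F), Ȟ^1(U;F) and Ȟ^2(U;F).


Ȟ^0 ≅ 0,  Ȟ^1 ≅ Z/5,  Ȟ^2 ≅ 0

nonempty intersections:
  W12={x8} W13={x7} W14={x1} W15={x2} W23={x6} W45={x4}
C dims 5,6; δ0: rk_F5 5
Ȟ^0: (5−5)−0=0 ⇒ 0
Ȟ^1: (6−0)−5=1 ⇒ Z/5
Ȟ^2: (0−0)−0=0 ⇒ 0


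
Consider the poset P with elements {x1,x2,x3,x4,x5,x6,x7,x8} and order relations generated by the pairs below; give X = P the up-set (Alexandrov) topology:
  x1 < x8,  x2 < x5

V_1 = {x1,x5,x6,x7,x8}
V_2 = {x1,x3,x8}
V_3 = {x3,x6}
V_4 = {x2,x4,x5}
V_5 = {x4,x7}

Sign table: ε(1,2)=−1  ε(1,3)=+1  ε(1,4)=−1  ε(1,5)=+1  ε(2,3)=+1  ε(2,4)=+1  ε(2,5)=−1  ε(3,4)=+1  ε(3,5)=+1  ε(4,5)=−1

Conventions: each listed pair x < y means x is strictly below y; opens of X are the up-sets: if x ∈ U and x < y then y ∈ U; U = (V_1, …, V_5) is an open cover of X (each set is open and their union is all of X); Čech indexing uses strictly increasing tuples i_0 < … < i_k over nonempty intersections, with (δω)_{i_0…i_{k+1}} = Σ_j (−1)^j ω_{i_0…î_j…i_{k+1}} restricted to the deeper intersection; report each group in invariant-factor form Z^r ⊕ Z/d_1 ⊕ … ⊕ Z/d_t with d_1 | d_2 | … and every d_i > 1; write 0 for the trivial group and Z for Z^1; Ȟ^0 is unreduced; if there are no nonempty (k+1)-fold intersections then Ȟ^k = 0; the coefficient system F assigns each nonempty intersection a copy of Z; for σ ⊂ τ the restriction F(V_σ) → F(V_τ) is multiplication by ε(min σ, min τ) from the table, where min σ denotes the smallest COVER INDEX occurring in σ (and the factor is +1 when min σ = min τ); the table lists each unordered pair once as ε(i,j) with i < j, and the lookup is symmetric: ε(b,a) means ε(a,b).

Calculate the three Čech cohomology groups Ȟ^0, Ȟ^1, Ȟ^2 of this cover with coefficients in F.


Ȟ^0 = 0,  Ȟ^1 = Z ⊕ Z/2,  Ȟ^2 = 0

nerve simplices:
  V12={x1,x8} V13={x6} V14={x5} V15={x7} V23={x3} V45={x4}
C dims 5,6; δ0: rk 5, SNF 1^4·2
degree 0: 5−5−0 = 0 → Ȟ^0 ≅ 0
degree 1: 6−0−5 = 1 plus torsion [2] → Ȟ^1 ≅ Z ⊕ Z/2
degree 2: 0−0−0 = 0 → Ȟ^2 ≅ 0


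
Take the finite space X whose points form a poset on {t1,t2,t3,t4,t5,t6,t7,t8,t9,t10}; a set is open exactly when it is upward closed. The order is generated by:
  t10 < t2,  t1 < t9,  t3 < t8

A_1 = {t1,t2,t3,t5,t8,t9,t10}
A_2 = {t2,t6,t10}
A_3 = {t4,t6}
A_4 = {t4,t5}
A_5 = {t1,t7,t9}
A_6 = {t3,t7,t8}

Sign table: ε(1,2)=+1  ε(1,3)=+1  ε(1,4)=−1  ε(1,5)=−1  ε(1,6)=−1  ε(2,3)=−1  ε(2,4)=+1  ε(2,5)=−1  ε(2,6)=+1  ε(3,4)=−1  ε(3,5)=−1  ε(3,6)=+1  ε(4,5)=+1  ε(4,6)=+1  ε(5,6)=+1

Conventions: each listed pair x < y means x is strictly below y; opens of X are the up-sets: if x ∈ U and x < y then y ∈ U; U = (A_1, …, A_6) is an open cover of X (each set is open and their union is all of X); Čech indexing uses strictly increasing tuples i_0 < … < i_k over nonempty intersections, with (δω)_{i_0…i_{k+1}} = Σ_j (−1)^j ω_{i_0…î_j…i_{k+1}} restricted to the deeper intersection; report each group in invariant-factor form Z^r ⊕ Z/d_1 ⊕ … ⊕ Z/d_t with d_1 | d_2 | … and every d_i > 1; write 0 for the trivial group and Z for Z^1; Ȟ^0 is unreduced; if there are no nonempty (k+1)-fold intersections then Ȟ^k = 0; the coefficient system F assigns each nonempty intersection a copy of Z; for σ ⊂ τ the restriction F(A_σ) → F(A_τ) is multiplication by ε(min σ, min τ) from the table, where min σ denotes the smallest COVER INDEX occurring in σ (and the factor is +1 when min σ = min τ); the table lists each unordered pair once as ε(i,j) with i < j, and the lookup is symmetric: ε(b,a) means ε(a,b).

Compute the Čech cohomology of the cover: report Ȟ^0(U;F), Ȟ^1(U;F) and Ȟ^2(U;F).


Ȟ^0(U;F) ≅ 0, Ȟ^1(U;F) ≅ Z ⊕ Z/2 and Ȟ^2(U;F) ≅ 0

nonempty intersections:
  A12={t2,t10} A14={t5} A15={t1,t9} A16={t3,t8} A23={t6} A34={t4} A56={t7}
C dims 6,7; δ0: rk 6, SNF 1^5·2
Ȟ^0: (6−6)−0=0 ⇒ 0
Ȟ^1: (7−0)−6=1 plus torsion [2] ⇒ Z ⊕ Z/2
Ȟ^2: (0−0)−0=0 ⇒ 0


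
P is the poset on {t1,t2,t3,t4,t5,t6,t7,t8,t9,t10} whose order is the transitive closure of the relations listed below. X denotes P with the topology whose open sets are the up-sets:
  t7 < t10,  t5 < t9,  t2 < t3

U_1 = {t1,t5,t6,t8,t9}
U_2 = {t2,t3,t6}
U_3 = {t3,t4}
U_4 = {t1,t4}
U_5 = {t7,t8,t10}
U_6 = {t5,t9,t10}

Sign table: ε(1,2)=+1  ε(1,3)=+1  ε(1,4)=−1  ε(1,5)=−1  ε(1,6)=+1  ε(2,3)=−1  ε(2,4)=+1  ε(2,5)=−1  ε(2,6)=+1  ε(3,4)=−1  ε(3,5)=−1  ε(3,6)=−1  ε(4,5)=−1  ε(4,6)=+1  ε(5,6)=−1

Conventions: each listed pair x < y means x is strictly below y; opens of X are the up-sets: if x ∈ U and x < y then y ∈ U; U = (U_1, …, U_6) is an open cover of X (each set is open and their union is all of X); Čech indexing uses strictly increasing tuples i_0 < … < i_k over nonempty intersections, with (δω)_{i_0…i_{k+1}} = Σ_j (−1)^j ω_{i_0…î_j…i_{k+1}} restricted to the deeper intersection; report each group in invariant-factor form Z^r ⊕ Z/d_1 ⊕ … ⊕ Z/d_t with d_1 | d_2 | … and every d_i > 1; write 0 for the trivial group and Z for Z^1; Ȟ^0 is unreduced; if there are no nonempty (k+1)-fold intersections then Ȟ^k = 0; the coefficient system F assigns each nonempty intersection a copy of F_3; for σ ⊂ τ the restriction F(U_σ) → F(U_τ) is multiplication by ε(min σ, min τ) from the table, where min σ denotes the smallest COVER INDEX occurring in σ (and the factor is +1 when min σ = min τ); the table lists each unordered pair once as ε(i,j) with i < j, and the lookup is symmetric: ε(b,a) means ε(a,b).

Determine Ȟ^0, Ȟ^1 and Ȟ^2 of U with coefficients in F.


Ȟ^0 = 0, Ȟ^1 = Z/3 and Ȟ^2 = 0

cover nerve:
  U12={t6} U14={t1} U15={t8} U16={t5,t9} U23={t3} U34={t4} U56={t10}
C dims 6,7; δ0: rk_F3 6
Ȟ^0: (6−6)−0=0 ⇒ 0
Ȟ^1: (7−0)−6=1 ⇒ Z/3
Ȟ^2: (0−0)−0=0 ⇒ 0


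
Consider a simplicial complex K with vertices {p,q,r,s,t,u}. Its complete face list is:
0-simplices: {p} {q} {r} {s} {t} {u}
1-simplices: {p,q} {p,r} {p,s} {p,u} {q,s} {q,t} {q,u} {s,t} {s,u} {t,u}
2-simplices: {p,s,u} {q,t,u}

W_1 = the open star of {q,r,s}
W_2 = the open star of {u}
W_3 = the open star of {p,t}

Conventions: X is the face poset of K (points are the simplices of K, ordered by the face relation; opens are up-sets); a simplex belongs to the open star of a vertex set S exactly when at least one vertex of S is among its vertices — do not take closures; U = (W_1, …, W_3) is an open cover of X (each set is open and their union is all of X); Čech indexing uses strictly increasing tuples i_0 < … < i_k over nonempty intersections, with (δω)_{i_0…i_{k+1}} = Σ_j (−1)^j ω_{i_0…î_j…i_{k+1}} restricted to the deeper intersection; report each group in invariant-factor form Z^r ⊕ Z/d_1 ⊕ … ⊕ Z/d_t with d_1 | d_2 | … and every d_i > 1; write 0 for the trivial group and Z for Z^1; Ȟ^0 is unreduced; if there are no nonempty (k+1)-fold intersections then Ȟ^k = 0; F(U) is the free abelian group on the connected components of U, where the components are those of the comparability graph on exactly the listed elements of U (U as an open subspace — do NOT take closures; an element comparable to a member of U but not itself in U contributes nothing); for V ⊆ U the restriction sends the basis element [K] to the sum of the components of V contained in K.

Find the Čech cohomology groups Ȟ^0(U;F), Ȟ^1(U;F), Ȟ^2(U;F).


Ȟ^0 = Z, Ȟ^1 = Z^3, Ȟ^2 = 0

nonempty intersections:
  W1={{q},{r},{s},{p,q},{p,r},{p,s},{q,s},{q,t},{q,u},{s,t},{s,u},{p,s,u},{q,t,u}} W2={{u},{p,u},{q,u},{s,u},{t,u},{p,s,u},{q,t,u}} W3={{p},{t},{p,q},{p,r},{p,s},{p,u},{q,t},{s,t},{t,u},{p,s,u},{q,t,u}}
  W12={{q,u},{s,u},{p,s,u},{q,t,u}} W13={{p,q},{p,r},{p,s},{q,t},{s,t},{p,s,u},{q,t,u}} W23={{p,u},{t,u},{p,s,u},{q,t,u}}
  W123={{p,s,u},{q,t,u}}
components per intersection:
  W1: {{q},{s},{p,q},{p,s},{q,s},{q,t},{q,u},{s,t},{s,u},{p,s,u},{q,t,u}} {{r},{p,r}}
  W2: {{u},{p,u},{q,u},{s,u},{t,u},{p,s,u},{q,t,u}}
  W3: {{p},{p,q},{p,r},{p,s},{p,u},{p,s,u}} {{t},{q,t},{s,t},{t,u},{q,t,u}}
  W12: {{q,u},{q,t,u}} {{s,u},{p,s,u}}
  W13: {{p,q}} {{p,r}} {{p,s},{p,s,u}} {{q,t},{q,t,u}} {{s,t}}
  W23: {{p,u},{p,s,u}} {{t,u},{q,t,u}}
  W123: {{p,s,u}} {{q,t,u}}
C dims 5,9,2; δ0: rk 4, SNF 1^4; δ1: rk 2, SNF 1^2
Ȟ^0: (5−4)−0=1 ⇒ Z
Ȟ^1: (9−2)−4=3 ⇒ Z^3
Ȟ^2: (2−0)−2=0 ⇒ 0


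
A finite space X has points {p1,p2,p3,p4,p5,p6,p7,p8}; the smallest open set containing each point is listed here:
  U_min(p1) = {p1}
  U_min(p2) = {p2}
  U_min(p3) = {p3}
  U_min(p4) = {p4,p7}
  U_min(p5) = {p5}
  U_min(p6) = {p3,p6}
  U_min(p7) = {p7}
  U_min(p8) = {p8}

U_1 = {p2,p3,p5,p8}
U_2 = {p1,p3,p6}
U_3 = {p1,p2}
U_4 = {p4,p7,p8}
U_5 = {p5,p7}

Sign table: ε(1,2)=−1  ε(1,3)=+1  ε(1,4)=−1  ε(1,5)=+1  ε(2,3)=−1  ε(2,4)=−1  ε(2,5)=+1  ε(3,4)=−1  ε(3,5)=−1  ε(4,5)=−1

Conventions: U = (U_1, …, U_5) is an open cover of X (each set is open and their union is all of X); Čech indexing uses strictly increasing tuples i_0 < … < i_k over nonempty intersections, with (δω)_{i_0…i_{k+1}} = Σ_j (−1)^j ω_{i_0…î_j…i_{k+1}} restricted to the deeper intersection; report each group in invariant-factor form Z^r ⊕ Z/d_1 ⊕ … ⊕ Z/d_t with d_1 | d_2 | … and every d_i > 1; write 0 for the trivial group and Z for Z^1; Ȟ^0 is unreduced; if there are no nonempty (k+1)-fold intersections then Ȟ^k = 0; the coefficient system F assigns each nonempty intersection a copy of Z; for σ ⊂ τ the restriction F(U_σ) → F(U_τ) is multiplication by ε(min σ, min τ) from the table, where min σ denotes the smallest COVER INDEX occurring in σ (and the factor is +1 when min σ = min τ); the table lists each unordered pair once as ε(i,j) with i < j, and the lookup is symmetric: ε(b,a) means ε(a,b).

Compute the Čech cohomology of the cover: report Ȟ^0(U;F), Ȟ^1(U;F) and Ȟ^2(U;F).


Ȟ^0(U;F) ≅ Z; Ȟ^1(U;F) ≅ Z^2; Ȟ^2(U;F) ≅ 0

cover nerve:
  U12={p3} U13={p2} U14={p8} U15={p5} U23={p1} U45={p7}
C dims 5,6; δ0: rk 4, SNF 1^4
Ȟ^0: (5−4)−0=1 ⇒ Z
Ȟ^1: (6−0)−4=2 ⇒ Z^2
Ȟ^2: (0−0)−0=0 ⇒ 0


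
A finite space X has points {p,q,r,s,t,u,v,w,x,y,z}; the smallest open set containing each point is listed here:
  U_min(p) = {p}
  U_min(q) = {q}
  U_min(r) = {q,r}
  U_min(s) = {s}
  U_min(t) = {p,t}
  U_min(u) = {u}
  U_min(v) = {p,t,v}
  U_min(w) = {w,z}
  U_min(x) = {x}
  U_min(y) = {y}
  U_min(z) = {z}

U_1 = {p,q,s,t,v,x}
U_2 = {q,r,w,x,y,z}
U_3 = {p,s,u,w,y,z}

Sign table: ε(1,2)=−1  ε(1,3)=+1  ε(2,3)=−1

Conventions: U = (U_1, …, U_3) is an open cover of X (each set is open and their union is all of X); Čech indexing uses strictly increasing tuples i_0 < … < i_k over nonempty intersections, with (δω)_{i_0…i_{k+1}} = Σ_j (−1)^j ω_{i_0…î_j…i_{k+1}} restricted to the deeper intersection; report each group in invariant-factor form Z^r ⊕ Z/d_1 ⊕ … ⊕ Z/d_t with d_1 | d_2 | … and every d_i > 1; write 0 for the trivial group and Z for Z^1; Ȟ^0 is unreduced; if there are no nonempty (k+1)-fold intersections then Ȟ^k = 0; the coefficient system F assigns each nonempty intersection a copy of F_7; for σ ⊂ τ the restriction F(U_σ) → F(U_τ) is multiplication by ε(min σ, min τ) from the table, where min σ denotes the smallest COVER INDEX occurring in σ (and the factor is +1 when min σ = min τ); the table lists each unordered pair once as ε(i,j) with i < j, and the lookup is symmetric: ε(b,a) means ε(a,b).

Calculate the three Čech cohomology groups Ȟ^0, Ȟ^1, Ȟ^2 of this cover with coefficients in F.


cover nerve:
  U12={q,x} U13={p,s} U23={w,y,z}
C dims 3,3; δ0: rk_F7 2
Ȟ^0: (3−2)−0=1 ⇒ Z/7
Ȟ^1: (3−0)−2=1 ⇒ Z/7
Ȟ^2: (0−0)−0=0 ⇒ 0

Ȟ^0 ≅ Z/7, Ȟ^1 ≅ Z/7, Ȟ^2 ≅ 0


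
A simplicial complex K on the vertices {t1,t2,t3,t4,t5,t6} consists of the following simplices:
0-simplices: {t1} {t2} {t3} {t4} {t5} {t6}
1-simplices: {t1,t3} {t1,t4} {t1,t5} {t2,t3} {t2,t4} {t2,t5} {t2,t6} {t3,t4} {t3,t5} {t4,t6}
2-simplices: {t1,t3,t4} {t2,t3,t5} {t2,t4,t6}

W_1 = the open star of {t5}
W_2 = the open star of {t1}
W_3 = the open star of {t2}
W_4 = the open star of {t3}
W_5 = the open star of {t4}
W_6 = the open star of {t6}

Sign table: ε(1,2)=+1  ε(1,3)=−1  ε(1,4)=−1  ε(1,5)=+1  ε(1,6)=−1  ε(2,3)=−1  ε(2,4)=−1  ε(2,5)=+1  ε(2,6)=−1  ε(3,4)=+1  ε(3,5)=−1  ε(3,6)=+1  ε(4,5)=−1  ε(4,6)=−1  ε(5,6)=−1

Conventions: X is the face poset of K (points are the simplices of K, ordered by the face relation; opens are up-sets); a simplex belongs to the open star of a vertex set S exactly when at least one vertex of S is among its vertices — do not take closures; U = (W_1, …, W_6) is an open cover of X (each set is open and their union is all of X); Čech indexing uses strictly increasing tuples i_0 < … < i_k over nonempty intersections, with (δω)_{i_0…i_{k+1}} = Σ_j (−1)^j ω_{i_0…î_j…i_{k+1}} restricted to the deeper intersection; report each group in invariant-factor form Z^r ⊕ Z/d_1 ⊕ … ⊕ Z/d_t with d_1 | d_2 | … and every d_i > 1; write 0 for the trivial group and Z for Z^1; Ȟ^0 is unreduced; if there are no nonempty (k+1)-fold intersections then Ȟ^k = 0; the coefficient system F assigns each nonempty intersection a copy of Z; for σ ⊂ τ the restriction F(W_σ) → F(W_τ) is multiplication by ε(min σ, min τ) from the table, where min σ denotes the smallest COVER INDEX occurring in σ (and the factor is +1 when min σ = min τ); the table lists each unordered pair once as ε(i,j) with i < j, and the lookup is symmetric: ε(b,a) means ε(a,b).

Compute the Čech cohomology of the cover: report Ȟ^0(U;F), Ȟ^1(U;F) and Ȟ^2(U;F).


Ȟ^0 ≅ Z; Ȟ^1 ≅ Z^2; Ȟ^2 ≅ 0

nonempty overlaps:
  W1={{t5},{t1,t5},{t2,t5},{t3,t5},{t2,t3,t5}} W2={{t1},{t1,t3},{t1,t4},{t1,t5},{t1,t3,t4}} W3={{t2},{t2,t3},{t2,t4},{t2,t5},{t2,t6},{t2,t3,t5},{t2,t4,t6}} W4={{t3},{t1,t3},{t2,t3},{t3,t4},{t3,t5},{t1,t3,t4},{t2,t3,t5}} W5={{t4},{t1,t4},{t2,t4},{t3,t4},{t4,t6},{t1,t3,t4},{t2,t4,t6}} W6={{t6},{t2,t6},{t4,t6},{t2,t4,t6}}
  W12={{t1,t5}} W13={{t2,t5},{t2,t3,t5}} W14={{t3,t5},{t2,t3,t5}} W24={{t1,t3},{t1,t3,t4}} W25={{t1,t4},{t1,t3,t4}} W34={{t2,t3},{t2,t3,t5}} W35={{t2,t4},{t2,t4,t6}} W36={{t2,t6},{t2,t4,t6}} W45={{t3,t4},{t1,t3,t4}} W56={{t4,t6},{t2,t4,t6}}
  W134={{t2,t3,t5}} W245={{t1,t3,t4}} W356={{t2,t4,t6}}
C dims 6,10,3; δ0: rk 5, SNF 1^5; δ1: rk 3, SNF 1^3
degree 0: 6−5−0 = 1 → Ȟ^0 ≅ Z
degree 1: 10−3−5 = 2 → Ȟ^1 ≅ Z^2
degree 2: 3−0−3 = 0 → Ȟ^2 ≅ 0


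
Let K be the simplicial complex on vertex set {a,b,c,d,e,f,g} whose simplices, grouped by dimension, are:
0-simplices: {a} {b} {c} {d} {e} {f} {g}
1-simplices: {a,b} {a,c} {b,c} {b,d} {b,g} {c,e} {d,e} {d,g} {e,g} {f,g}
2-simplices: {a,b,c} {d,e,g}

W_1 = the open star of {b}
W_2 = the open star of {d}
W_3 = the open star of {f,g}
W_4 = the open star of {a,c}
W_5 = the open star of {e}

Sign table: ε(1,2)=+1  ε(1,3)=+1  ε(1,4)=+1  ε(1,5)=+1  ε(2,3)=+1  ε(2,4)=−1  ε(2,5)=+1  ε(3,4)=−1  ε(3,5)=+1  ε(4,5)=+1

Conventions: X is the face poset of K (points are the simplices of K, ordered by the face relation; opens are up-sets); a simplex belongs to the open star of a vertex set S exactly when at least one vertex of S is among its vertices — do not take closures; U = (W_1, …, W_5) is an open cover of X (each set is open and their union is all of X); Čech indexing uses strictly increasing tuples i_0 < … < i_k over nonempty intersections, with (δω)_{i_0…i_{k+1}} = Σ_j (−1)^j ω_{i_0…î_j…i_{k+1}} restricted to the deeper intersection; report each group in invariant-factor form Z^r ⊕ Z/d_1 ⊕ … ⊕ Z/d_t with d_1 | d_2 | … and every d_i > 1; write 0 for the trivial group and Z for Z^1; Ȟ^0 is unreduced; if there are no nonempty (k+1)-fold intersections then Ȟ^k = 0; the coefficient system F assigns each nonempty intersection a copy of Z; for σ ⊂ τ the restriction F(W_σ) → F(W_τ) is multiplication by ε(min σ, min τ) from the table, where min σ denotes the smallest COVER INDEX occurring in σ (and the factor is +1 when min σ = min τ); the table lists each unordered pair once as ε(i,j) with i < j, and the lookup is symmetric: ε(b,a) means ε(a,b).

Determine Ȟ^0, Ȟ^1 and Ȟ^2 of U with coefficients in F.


Ȟ^0(U;F) ≅ Z, Ȟ^1(U;F) ≅ Z^2, Ȟ^2(U;F) ≅ 0

nerve of the cover:
  W1={{b},{a,b},{b,c},{b,d},{b,g},{a,b,c}} W2={{d},{b,d},{d,e},{d,g},{d,e,g}} W3={{f},{g},{b,g},{d,g},{e,g},{f,g},{d,e,g}} W4={{a},{c},{a,b},{a,c},{b,c},{c,e},{a,b,c}} W5={{e},{c,e},{d,e},{e,g},{d,e,g}}
  W12={{b,d}} W13={{b,g}} W14={{a,b},{b,c},{a,b,c}} W23={{d,g},{d,e,g}} W25={{d,e},{d,e,g}} W35={{e,g},{d,e,g}} W45={{c,e}}
  W235={{d,e,g}}
C dims 5,7,1; δ0: rk 4, SNF 1^4; δ1: rk 1, SNF 1^1
Ȟ^0 = (5 − 4) − 0 = 1, so Ȟ^0 ≅ Z
Ȟ^1 = (7 − 1) − 4 = 2, so Ȟ^1 ≅ Z^2
Ȟ^2 = (1 − 0) − 1 = 0, so Ȟ^2 ≅ 0


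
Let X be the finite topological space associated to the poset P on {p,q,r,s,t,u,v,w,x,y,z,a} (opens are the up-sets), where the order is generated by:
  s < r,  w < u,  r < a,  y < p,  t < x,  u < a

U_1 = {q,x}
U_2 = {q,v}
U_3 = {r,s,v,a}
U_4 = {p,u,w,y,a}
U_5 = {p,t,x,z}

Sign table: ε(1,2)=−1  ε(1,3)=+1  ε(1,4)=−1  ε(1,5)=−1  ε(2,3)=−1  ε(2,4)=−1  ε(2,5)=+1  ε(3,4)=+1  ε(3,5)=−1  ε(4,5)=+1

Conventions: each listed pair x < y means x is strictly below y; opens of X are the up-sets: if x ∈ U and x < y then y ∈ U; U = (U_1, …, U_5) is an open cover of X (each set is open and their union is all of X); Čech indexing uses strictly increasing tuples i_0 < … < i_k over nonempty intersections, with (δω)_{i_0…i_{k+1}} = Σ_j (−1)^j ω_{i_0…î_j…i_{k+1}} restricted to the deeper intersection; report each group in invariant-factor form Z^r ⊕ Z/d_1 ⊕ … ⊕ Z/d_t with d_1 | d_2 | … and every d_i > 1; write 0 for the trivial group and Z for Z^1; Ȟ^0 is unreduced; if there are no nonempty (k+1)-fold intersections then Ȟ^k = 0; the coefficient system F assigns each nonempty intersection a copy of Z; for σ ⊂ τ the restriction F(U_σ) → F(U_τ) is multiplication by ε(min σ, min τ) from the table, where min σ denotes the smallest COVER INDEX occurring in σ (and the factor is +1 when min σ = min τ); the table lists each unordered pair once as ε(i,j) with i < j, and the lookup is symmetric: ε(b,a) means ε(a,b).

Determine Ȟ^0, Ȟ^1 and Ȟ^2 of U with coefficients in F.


intersection data:
  U12={q} U15={x} U23={v} U34={a} U45={p}
C dims 5,5; δ0: rk 5, SNF 1^4·2
Ȟ^0 = (5 − 5) − 0 = 0, so Ȟ^0 ≅ 0
Ȟ^1 = (5 − 0) − 5 = 0 plus torsion [2], so Ȟ^1 ≅ Z/2
Ȟ^2 = (0 − 0) − 0 = 0, so Ȟ^2 ≅ 0

Ȟ^0 = 0, Ȟ^1 = Z/2, Ȟ^2 = 0


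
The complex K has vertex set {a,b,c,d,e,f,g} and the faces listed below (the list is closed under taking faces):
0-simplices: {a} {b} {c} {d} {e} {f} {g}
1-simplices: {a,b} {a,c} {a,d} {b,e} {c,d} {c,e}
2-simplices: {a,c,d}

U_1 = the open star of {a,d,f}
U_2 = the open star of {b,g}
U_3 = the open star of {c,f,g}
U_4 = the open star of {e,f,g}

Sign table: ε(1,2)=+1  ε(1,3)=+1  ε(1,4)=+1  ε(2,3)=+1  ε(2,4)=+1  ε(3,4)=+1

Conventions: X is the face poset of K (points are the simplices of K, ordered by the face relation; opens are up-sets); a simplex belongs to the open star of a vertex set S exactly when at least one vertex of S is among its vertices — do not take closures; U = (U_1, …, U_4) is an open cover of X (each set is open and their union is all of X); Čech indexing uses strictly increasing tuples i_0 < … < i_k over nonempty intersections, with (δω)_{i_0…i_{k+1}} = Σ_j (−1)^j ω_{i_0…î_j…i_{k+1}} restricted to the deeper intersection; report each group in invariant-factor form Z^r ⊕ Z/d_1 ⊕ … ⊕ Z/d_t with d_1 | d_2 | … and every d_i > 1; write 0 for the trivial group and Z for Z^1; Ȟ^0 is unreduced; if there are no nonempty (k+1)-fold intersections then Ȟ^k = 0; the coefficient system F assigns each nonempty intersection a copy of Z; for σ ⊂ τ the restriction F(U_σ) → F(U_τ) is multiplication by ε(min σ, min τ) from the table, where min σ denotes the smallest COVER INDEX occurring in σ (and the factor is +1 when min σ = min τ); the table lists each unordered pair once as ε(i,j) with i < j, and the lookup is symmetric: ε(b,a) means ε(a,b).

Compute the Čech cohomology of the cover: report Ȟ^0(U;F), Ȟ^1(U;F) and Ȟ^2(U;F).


Ȟ^0(U;F) ≅ Z,  Ȟ^1(U;F) ≅ Z,  Ȟ^2(U;F) ≅ 0

nerve simplices:
  U1={{a},{d},{f},{a,b},{a,c},{a,d},{c,d},{a,c,d}} U2={{b},{g},{a,b},{b,e}} U3={{c},{f},{g},{a,c},{c,d},{c,e},{a,c,d}} U4={{e},{f},{g},{b,e},{c,e}}
  U12={{a,b}} U13={{f},{a,c},{c,d},{a,c,d}} U14={{f}} U23={{g}} U24={{g},{b,e}} U34={{f},{g},{c,e}}
  U134={{f}} U234={{g}}
C dims 4,6,2; δ0: rk 3, SNF 1^3; δ1: rk 2, SNF 1^2
degree 0: 4−3−0 = 1 → Ȟ^0 ≅ Z
degree 1: 6−2−3 = 1 → Ȟ^1 ≅ Z
degree 2: 2−0−2 = 0 → Ȟ^2 ≅ 0


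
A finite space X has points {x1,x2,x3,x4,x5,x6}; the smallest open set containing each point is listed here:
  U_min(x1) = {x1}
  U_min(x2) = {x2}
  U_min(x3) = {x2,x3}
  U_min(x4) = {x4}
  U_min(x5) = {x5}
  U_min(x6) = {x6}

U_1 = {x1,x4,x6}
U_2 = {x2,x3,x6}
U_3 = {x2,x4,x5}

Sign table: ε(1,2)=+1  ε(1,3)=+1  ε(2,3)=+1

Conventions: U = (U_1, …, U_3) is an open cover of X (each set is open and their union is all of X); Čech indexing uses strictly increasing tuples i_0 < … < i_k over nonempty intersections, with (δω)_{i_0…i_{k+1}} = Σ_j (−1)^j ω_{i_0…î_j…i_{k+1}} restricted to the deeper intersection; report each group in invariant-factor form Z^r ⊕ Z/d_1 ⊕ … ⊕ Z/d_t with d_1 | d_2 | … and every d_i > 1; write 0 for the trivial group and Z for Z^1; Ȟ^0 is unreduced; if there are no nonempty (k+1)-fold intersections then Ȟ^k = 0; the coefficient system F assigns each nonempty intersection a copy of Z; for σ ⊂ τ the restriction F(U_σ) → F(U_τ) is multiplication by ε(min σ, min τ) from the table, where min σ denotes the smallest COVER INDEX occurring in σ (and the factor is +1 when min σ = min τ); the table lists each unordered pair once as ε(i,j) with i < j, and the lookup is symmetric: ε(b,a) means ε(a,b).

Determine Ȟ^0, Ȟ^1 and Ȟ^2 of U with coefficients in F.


cover nerve:
  U12={x6} U13={x4} U23={x2}
C dims 3,3; δ0: rk 2, SNF 1^2
Ȟ^0: (3−2)−0=1 ⇒ Z
Ȟ^1: (3−0)−2=1 ⇒ Z
Ȟ^2: (0−0)−0=0 ⇒ 0

Ȟ^0(U;F) ≅ Z, Ȟ^1(U;F) ≅ Z, Ȟ^2(U;F) ≅ 0


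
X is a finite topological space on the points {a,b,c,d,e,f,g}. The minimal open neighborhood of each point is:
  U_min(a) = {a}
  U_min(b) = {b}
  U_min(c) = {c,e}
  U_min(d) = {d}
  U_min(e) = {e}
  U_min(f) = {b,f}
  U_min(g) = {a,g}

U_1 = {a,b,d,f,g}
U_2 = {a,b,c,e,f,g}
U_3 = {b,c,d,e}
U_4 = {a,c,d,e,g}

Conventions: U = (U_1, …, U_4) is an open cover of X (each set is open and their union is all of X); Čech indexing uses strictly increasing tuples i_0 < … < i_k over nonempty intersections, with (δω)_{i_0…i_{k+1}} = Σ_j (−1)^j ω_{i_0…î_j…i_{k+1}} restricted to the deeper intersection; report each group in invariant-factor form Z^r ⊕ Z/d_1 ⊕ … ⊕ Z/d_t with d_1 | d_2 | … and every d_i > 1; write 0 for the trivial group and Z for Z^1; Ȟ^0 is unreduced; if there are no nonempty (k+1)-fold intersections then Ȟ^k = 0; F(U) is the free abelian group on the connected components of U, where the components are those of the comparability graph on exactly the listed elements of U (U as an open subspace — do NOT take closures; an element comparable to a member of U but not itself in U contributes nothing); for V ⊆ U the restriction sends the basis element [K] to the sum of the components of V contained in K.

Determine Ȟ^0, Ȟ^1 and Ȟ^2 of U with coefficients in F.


Ȟ^0(U;F) ≅ Z^4; Ȟ^1(U;F) ≅ 0; Ȟ^2(U;F) ≅ 0

nerve of the cover:
  U12={a,b,f,g} U13={b,d} U14={a,d,g} U23={b,c,e} U24={a,c,e,g} U34={c,d,e}
  U123={b} U124={a,g} U134={d} U234={c,e}
components per intersection:
  U1: {a,g} {b,f} {d}
  U2: {a,g} {b,f} {c,e}
  U3: {b} {c,e} {d}
  U4: {a,g} {c,e} {d}
  U12: {a,g} {b,f}
  U13: {b} {d}
  U14: {a,g} {d}
  U23: {b} {c,e}
  U24: {a,g} {c,e}
  U34: {c,e} {d}
  U123: {b}
  U124: {a,g}
  U134: {d}
  U234: {c,e}
C dims 12,12,4; δ0: rk 8, SNF 1^8; δ1: rk 4, SNF 1^4
Ȟ^0 = (12 − 8) − 0 = 4, so Ȟ^0 ≅ Z^4
Ȟ^1 = (12 − 4) − 8 = 0, so Ȟ^1 ≅ 0
Ȟ^2 = (4 − 0) − 4 = 0, so Ȟ^2 ≅ 0


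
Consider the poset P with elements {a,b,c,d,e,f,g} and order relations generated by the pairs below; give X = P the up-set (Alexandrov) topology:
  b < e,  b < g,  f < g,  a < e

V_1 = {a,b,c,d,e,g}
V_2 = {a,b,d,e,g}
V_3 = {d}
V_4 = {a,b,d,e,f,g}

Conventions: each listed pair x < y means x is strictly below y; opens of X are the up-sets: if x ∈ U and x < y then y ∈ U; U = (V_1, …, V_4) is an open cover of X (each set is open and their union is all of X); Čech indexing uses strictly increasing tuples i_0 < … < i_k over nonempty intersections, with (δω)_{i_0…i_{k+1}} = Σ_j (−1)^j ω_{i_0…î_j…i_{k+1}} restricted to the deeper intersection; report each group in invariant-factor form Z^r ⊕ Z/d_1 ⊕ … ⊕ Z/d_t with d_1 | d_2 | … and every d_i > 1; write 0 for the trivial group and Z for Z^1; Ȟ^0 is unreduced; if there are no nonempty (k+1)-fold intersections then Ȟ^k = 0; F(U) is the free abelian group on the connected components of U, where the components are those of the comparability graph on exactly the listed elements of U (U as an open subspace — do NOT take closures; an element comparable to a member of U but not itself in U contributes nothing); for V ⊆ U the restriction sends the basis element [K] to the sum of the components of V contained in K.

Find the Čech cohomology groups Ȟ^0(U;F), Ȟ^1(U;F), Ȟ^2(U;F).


intersection data:
  V12={a,b,d,e,g} V13={d} V14={a,b,d,e,g} V23={d} V24={a,b,d,e,g} V34={d}
  V123={d} V124={a,b,d,e,g} V134={d} V234={d}
  V1234={d}
components per intersection:
  V1: {a,b,e,g} {c} {d}
  V2: {a,b,e,g} {d}
  V3: {d}
  V4: {a,b,e,f,g} {d}
  V12: {a,b,e,g} {d}
  V13: {d}
  V14: {a,b,e,g} {d}
  V23: {d}
  V24: {a,b,e,g} {d}
  V34: {d}
  V123: {d}
  V124: {a,b,e,g} {d}
  V134: {d}
  V234: {d}
  V1234: {d}
C dims 8,9,5,1; δ0: rk 5, SNF 1^5; δ1: rk 4, SNF 1^4; δ2: rk 1, SNF 1^1
Ȟ^0 = (8 − 5) − 0 = 3, so Ȟ^0 ≅ Z^3
Ȟ^1 = (9 − 4) − 5 = 0, so Ȟ^1 ≅ 0
Ȟ^2 = (5 − 1) − 4 = 0, so Ȟ^2 ≅ 0

Ȟ^0 ≅ Z^3, Ȟ^1 ≅ 0, Ȟ^2 ≅ 0
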